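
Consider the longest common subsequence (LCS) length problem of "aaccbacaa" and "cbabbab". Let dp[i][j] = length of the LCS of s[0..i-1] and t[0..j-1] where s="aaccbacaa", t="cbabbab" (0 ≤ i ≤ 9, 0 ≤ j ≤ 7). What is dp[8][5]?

3

   ''  c  b  a  b  b  a  b
''  0  0  0  0  0  0  0  0
 a  0  0  0  1  1  1  1  1
 a  0  0  0  1  1  1  2  2
 c  0  1  1  1  1  1  2  2
 c  0  1  1  1  1  1  2  2
 b  0  1  2  2  2  2  2  3
 a  0  1  2  3  3  3  3  3
 c  0  1  2  3  3  3  3  3
 a  0  1  2  3  3  3  4  4
 a  0  1  2  3  3  3  4  4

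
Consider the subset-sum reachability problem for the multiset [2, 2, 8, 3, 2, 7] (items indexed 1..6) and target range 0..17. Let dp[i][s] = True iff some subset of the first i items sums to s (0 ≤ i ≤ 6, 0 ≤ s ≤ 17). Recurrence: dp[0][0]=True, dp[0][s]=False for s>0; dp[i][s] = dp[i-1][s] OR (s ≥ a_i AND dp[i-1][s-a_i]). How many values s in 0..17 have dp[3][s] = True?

6

i\s   0   1   2   3   4   5   6   7   8   9  10  11  12  13  14  15  16  17
  0   T   F   F   F   F   F   F   F   F   F   F   F   F   F   F   F   F   F
  1   T   F   T   F   F   F   F   F   F   F   F   F   F   F   F   F   F   F
  2   T   F   T   F   T   F   F   F   F   F   F   F   F   F   F   F   F   F
  3   T   F   T   F   T   F   F   F   T   F   T   F   T   F   F   F   F   F
  4   T   F   T   T   T   T   F   T   T   F   T   T   T   T   F   T   F   F
  5   T   F   T   T   T   T   T   T   T   T   T   T   T   T   T   T   F   T
  6   T   F   T   T   T   T   T   T   T   T   T   T   T   T   T   T   T   T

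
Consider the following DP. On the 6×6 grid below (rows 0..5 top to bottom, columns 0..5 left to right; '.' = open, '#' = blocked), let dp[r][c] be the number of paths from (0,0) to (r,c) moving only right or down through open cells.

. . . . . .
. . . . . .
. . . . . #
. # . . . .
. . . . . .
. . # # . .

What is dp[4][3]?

r\c   0   1   2   3   4   5
  0   1   1   1   1   1   1
  1   1   2   3   4   5   6
  2   1   3   6  10  15   0
  3   1   0   6  16  31  31
  4   1   1   7  23  54  85
  5   1   2   0   0  54 139

23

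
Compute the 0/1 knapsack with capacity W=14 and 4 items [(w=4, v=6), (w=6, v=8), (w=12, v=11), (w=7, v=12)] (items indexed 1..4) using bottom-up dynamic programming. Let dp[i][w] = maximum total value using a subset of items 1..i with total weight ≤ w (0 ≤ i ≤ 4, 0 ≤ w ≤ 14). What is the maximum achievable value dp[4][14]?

i\w   0   1   2   3   4   5   6   7   8   9  10  11  12  13  14
  0   0   0   0   0   0   0   0   0   0   0   0   0   0   0   0
  1   0   0   0   0   6   6   6   6   6   6   6   6   6   6   6
  2   0   0   0   0   6   6   8   8   8   8  14  14  14  14  14
  3   0   0   0   0   6   6   8   8   8   8  14  14  14  14  14
  4   0   0   0   0   6   6   8  12  12  12  14  18  18  20  20

20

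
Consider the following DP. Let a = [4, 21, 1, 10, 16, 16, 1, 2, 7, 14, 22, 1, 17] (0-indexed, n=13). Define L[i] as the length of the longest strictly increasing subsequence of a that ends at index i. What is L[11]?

1

   i    0    1    2    3    4    5    6    7    8    9   10   11   12
a[i]    4   21    1   10   16   16    1    2    7   14   22    1   17
L[i]    1    2    1    2    3    3    1    2    3    4    5    1    5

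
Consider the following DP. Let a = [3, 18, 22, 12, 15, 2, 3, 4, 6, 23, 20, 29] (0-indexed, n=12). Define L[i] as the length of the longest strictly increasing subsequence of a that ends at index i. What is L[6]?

   i    0    1    2    3    4    5    6    7    8    9   10   11
a[i]    3   18   22   12   15    2    3    4    6   23   20   29
L[i]    1    2    3    2    3    1    2    3    4    5    5    6

2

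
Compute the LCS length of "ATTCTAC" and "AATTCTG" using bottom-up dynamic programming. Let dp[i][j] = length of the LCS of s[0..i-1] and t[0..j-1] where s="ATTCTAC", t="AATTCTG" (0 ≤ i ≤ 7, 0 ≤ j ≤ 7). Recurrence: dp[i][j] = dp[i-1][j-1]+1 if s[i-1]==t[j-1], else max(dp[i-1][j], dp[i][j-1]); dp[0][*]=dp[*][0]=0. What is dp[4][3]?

2

   ''  A  A  T  T  C  T  G
''  0  0  0  0  0  0  0  0
 A  0  1  1  1  1  1  1  1
 T  0  1  1  2  2  2  2  2
 T  0  1  1  2  3  3  3  3
 C  0  1  1  2  3  4  4  4
 T  0  1  1  2  3  4  5  5
 A  0  1  2  2  3  4  5  5
 C  0  1  2  2  3  4  5  5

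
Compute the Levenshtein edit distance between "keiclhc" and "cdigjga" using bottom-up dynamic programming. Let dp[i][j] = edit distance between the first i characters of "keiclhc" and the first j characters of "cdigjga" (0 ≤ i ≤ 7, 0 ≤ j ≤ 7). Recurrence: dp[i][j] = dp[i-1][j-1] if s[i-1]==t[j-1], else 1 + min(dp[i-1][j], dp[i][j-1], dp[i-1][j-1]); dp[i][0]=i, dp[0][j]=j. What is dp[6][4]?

   ''  c  d  i  g  j  g  a
''  0  1  2  3  4  5  6  7
 k  1  1  2  3  4  5  6  7
 e  2  2  2  3  4  5  6  7
 i  3  3  3  2  3  4  5  6
 c  4  3  4  3  3  4  5  6
 l  5  4  4  4  4  4  5  6
 h  6  5  5  5  5  5  5  6
 c  7  6  6  6  6  6  6  6

5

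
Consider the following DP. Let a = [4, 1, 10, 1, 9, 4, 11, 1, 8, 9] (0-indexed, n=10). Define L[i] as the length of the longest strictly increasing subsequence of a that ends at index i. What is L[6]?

3

   i    0    1    2    3    4    5    6    7    8    9
a[i]    4    1   10    1    9    4   11    1    8    9
L[i]    1    1    2    1    2    2    3    1    3    4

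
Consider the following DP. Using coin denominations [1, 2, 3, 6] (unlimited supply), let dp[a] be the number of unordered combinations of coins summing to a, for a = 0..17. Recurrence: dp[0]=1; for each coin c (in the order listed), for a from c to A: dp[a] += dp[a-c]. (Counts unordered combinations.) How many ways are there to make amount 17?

after  coin     0     1     2     3     4     5     6     7     8     9    10    11    12    13    14    15    16    17
          1     1     1     1     1     1     1     1     1     1     1     1     1     1     1     1     1     1     1
          2     1     1     2     2     3     3     4     4     5     5     6     6     7     7     8     8     9     9
          3     1     1     2     3     4     5     7     8    10    12    14    16    19    21    24    27    30    33
          6     1     1     2     3     4     5     8     9    12    15    18    21    27    30    36    42    48    54

54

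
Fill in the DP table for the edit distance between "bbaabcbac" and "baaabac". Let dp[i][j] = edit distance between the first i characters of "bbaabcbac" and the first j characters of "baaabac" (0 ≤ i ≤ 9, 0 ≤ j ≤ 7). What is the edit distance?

3

   ''  b  a  a  a  b  a  c
''  0  1  2  3  4  5  6  7
 b  1  0  1  2  3  4  5  6
 b  2  1  1  2  3  3  4  5
 a  3  2  1  1  2  3  3  4
 a  4  3  2  1  1  2  3  4
 b  5  4  3  2  2  1  2  3
 c  6  5  4  3  3  2  2  2
 b  7  6  5  4  4  3  3  3
 a  8  7  6  5  4  4  3  4
 c  9  8  7  6  5  5  4  3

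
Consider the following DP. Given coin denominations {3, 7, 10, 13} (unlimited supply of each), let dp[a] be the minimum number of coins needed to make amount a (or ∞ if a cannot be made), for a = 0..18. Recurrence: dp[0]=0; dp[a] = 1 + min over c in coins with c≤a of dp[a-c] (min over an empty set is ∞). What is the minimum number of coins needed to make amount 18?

6

 a  0  1  2  3  4  5  6  7  8  9 10 11 12 13 14 15 16 17 18
dp  0  -  -  1  -  -  2  1  -  3  1  -  4  1  2  5  2  2  6
(- denotes ∞ / unreachable)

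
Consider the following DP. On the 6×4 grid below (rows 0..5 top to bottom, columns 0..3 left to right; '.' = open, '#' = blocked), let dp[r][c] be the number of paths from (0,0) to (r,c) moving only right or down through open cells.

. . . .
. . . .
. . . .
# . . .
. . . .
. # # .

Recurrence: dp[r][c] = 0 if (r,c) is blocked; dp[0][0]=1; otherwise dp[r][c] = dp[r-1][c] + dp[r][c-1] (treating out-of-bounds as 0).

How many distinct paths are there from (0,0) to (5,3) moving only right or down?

r\c   0   1   2   3
  0   1   1   1   1
  1   1   2   3   4
  2   1   3   6  10
  3   0   3   9  19
  4   0   3  12  31
  5   0   0   0  31

31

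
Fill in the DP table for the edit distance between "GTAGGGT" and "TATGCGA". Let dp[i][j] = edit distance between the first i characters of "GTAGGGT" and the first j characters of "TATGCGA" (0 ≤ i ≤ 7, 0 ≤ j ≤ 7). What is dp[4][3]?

   ''  T  A  T  G  C  G  A
''  0  1  2  3  4  5  6  7
 G  1  1  2  3  3  4  5  6
 T  2  1  2  2  3  4  5  6
 A  3  2  1  2  3  4  5  5
 G  4  3  2  2  2  3  4  5
 G  5  4  3  3  2  3  3  4
 G  6  5  4  4  3  3  3  4
 T  7  6  5  4  4  4  4  4

2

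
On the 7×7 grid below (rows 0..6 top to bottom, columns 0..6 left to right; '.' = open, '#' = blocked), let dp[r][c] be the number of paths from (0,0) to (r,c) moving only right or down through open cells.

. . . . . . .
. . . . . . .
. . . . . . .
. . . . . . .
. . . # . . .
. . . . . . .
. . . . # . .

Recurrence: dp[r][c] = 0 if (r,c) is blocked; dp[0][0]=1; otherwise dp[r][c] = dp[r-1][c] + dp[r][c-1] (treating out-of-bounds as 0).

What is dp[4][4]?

r\c   0   1   2   3   4   5   6
  0   1   1   1   1   1   1   1
  1   1   2   3   4   5   6   7
  2   1   3   6  10  15  21  28
  3   1   4  10  20  35  56  84
  4   1   5  15   0  35  91 175
  5   1   6  21  21  56 147 322
  6   1   7  28  49   0 147 469

35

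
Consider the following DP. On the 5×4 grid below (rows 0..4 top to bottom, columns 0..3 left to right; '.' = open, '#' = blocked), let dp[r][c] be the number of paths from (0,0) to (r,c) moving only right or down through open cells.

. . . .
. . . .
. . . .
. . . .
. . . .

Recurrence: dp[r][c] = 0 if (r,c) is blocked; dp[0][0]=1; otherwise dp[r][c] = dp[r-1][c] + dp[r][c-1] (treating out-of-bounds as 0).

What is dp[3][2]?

r\c   0   1   2   3
  0   1   1   1   1
  1   1   2   3   4
  2   1   3   6  10
  3   1   4  10  20
  4   1   5  15  35

10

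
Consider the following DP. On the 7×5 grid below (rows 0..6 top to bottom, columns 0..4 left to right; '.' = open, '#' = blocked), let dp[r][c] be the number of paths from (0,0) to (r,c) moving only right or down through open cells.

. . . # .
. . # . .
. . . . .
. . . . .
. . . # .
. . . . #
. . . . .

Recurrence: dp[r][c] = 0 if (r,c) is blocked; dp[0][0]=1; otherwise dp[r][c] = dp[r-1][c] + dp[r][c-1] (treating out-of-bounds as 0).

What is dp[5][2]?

r\c   0   1   2   3   4
  0   1   1   1   0   0
  1   1   2   0   0   0
  2   1   3   3   3   3
  3   1   4   7  10  13
  4   1   5  12   0  13
  5   1   6  18  18   0
  6   1   7  25  43  43

18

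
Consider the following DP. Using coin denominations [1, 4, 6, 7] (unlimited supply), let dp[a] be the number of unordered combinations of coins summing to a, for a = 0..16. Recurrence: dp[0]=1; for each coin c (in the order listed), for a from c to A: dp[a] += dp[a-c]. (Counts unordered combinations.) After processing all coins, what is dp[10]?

6

after  coin     0     1     2     3     4     5     6     7     8     9    10    11    12    13    14    15    16
          1     1     1     1     1     1     1     1     1     1     1     1     1     1     1     1     1     1
          4     1     1     1     1     2     2     2     2     3     3     3     3     4     4     4     4     5
          6     1     1     1     1     2     2     3     3     4     4     5     5     7     7     8     8    10
          7     1     1     1     1     2     2     3     4     5     5     6     7     9    10    12    13    15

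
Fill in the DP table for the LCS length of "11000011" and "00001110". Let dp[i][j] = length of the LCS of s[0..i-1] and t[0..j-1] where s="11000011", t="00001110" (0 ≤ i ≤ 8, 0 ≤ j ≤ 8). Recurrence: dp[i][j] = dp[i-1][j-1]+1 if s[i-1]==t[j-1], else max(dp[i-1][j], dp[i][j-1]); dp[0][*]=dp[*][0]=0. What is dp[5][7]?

3

   ''  0  0  0  0  1  1  1  0
''  0  0  0  0  0  0  0  0  0
 1  0  0  0  0  0  1  1  1  1
 1  0  0  0  0  0  1  2  2  2
 0  0  1  1  1  1  1  2  2  3
 0  0  1  2  2  2  2  2  2  3
 0  0  1  2  3  3  3  3  3  3
 0  0  1  2  3  4  4  4  4  4
 1  0  1  2  3  4  5  5  5  5
 1  0  1  2  3  4  5  6  6  6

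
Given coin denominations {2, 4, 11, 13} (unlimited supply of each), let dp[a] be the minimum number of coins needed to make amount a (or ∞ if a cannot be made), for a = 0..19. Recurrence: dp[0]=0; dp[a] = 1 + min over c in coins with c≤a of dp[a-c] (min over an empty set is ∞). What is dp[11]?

1

 a  0  1  2  3  4  5  6  7  8  9 10 11 12 13 14 15 16 17 18 19
dp  0  -  1  -  1  -  2  -  2  -  3  1  3  1  4  2  4  2  5  3
(- denotes ∞ / unreachable)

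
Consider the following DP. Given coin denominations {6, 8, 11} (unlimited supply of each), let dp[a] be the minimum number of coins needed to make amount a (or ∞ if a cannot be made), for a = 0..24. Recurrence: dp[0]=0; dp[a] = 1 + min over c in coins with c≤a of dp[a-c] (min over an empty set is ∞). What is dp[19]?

2

 a  0  1  2  3  4  5  6  7  8  9 10 11 12 13 14 15 16 17 18 19 20 21 22 23 24
dp  0  -  -  -  -  -  1  -  1  -  -  1  2  -  2  -  2  2  3  2  3  -  2  3  3
(- denotes ∞ / unreachable)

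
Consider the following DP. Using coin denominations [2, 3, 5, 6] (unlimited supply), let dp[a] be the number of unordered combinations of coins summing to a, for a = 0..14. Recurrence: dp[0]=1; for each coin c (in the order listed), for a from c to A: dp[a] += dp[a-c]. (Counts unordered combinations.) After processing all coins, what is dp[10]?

after  coin     0     1     2     3     4     5     6     7     8     9    10    11    12    13    14
          2     1     0     1     0     1     0     1     0     1     0     1     0     1     0     1
          3     1     0     1     1     1     1     2     1     2     2     2     2     3     2     3
          5     1     0     1     1     1     2     2     2     3     3     4     4     5     5     6
          6     1     0     1     1     1     2     3     2     4     4     5     6     8     7    10

5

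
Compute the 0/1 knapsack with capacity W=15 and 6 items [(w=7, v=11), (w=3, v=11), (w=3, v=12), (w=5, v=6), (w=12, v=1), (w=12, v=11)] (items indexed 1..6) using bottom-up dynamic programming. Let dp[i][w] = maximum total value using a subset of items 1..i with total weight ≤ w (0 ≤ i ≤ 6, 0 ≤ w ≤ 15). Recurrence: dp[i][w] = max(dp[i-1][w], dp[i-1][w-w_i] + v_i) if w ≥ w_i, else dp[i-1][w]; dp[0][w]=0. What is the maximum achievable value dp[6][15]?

34

i\w   0   1   2   3   4   5   6   7   8   9  10  11  12  13  14  15
  0   0   0   0   0   0   0   0   0   0   0   0   0   0   0   0   0
  1   0   0   0   0   0   0   0  11  11  11  11  11  11  11  11  11
  2   0   0   0  11  11  11  11  11  11  11  22  22  22  22  22  22
  3   0   0   0  12  12  12  23  23  23  23  23  23  23  34  34  34
  4   0   0   0  12  12  12  23  23  23  23  23  29  29  34  34  34
  5   0   0   0  12  12  12  23  23  23  23  23  29  29  34  34  34
  6   0   0   0  12  12  12  23  23  23  23  23  29  29  34  34  34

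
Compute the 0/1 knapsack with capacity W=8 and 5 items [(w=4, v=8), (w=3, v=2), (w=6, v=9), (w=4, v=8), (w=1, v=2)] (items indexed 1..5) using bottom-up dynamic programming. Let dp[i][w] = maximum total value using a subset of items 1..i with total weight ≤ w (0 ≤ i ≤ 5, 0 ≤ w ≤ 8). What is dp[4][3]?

2

i\w   0   1   2   3   4   5   6   7   8
  0   0   0   0   0   0   0   0   0   0
  1   0   0   0   0   8   8   8   8   8
  2   0   0   0   2   8   8   8  10  10
  3   0   0   0   2   8   8   9  10  10
  4   0   0   0   2   8   8   9  10  16
  5   0   2   2   2   8  10  10  11  16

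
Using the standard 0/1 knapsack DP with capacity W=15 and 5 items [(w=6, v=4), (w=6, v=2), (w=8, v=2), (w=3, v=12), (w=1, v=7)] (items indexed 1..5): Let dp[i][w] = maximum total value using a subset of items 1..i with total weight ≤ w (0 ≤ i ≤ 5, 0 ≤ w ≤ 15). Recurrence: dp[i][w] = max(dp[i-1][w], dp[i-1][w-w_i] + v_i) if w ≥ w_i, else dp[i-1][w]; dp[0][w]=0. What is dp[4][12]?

i\w   0   1   2   3   4   5   6   7   8   9  10  11  12  13  14  15
  0   0   0   0   0   0   0   0   0   0   0   0   0   0   0   0   0
  1   0   0   0   0   0   0   4   4   4   4   4   4   4   4   4   4
  2   0   0   0   0   0   0   4   4   4   4   4   4   6   6   6   6
  3   0   0   0   0   0   0   4   4   4   4   4   4   6   6   6   6
  4   0   0   0  12  12  12  12  12  12  16  16  16  16  16  16  18
  5   0   7   7  12  19  19  19  19  19  19  23  23  23  23  23  23

16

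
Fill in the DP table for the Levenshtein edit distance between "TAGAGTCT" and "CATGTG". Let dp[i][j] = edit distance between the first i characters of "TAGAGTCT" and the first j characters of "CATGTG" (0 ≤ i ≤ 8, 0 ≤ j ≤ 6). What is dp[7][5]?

4

   ''  C  A  T  G  T  G
''  0  1  2  3  4  5  6
 T  1  1  2  2  3  4  5
 A  2  2  1  2  3  4  5
 G  3  3  2  2  2  3  4
 A  4  4  3  3  3  3  4
 G  5  5  4  4  3  4  3
 T  6  6  5  4  4  3  4
 C  7  6  6  5  5  4  4
 T  8  7  7  6  6  5  5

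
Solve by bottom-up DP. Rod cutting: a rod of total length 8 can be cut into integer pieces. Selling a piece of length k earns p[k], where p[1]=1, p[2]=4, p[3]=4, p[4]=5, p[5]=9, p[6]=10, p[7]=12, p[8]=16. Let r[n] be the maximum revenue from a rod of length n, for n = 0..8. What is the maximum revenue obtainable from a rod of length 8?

   n    0    1    2    3    4    5    6    7    8
r[n]    0    1    4    5    8    9   12   13   16

16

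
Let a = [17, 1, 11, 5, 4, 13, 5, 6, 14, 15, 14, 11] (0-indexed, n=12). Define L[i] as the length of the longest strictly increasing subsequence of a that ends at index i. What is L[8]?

   i    0    1    2    3    4    5    6    7    8    9   10   11
a[i]   17    1   11    5    4   13    5    6   14   15   14   11
L[i]    1    1    2    2    2    3    3    4    5    6    5    5

5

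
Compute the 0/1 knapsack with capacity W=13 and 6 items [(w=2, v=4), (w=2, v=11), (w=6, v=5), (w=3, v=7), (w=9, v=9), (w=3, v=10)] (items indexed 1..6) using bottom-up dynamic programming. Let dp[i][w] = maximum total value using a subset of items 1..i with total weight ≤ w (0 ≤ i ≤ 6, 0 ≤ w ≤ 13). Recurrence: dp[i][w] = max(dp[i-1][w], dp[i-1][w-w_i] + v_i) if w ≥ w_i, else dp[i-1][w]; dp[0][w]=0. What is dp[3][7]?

15

i\w   0   1   2   3   4   5   6   7   8   9  10  11  12  13
  0   0   0   0   0   0   0   0   0   0   0   0   0   0   0
  1   0   0   4   4   4   4   4   4   4   4   4   4   4   4
  2   0   0  11  11  15  15  15  15  15  15  15  15  15  15
  3   0   0  11  11  15  15  15  15  16  16  20  20  20  20
  4   0   0  11  11  15  18  18  22  22  22  22  23  23  27
  5   0   0  11  11  15  18  18  22  22  22  22  23  23  27
  6   0   0  11  11  15  21  21  25  28  28  32  32  32  32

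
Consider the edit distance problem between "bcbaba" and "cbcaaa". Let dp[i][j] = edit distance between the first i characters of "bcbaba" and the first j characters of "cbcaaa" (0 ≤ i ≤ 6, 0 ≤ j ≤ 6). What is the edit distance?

3

   ''  c  b  c  a  a  a
''  0  1  2  3  4  5  6
 b  1  1  1  2  3  4  5
 c  2  1  2  1  2  3  4
 b  3  2  1  2  2  3  4
 a  4  3  2  2  2  2  3
 b  5  4  3  3  3  3  3
 a  6  5  4  4  3  3  3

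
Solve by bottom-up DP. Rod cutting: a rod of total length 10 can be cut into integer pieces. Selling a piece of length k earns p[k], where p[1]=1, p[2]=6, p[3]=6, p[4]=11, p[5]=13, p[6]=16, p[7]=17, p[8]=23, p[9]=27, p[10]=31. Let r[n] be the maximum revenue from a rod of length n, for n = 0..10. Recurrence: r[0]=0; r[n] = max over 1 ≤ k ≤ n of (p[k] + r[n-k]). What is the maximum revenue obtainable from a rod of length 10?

31

   n    0    1    2    3    4    5    6    7    8    9   10
r[n]    0    1    6    7   12   13   18   19   24   27   31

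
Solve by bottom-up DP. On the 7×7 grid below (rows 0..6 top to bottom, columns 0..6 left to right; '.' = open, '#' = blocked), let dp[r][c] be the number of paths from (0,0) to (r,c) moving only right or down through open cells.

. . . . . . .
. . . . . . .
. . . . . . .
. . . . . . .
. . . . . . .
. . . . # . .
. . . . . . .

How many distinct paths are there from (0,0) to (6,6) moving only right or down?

546

r\c   0   1   2   3   4   5   6
  0   1   1   1   1   1   1   1
  1   1   2   3   4   5   6   7
  2   1   3   6  10  15  21  28
  3   1   4  10  20  35  56  84
  4   1   5  15  35  70 126 210
  5   1   6  21  56   0 126 336
  6   1   7  28  84  84 210 546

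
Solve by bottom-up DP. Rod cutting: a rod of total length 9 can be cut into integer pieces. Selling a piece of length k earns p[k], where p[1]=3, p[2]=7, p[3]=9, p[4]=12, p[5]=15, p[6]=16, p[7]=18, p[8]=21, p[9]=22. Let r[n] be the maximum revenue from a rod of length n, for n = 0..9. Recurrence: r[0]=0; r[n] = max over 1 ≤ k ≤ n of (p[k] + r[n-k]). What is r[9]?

   n    0    1    2    3    4    5    6    7    8    9
r[n]    0    3    7   10   14   17   21   24   28   31

31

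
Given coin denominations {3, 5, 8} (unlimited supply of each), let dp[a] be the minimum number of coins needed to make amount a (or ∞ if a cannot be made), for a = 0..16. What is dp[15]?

 a  0  1  2  3  4  5  6  7  8  9 10 11 12 13 14 15 16
dp  0  -  -  1  -  1  2  -  1  3  2  2  4  2  3  3  2
(- denotes ∞ / unreachable)

3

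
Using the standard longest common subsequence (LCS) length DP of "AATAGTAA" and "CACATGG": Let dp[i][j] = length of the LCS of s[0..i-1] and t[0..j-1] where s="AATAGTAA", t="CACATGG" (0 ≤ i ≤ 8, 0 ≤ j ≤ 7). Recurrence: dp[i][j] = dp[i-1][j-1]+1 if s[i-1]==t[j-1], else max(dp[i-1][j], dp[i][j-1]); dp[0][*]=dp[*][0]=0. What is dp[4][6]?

3

   ''  C  A  C  A  T  G  G
''  0  0  0  0  0  0  0  0
 A  0  0  1  1  1  1  1  1
 A  0  0  1  1  2  2  2  2
 T  0  0  1  1  2  3  3  3
 A  0  0  1  1  2  3  3  3
 G  0  0  1  1  2  3  4  4
 T  0  0  1  1  2  3  4  4
 A  0  0  1  1  2  3  4  4
 A  0  0  1  1  2  3  4  4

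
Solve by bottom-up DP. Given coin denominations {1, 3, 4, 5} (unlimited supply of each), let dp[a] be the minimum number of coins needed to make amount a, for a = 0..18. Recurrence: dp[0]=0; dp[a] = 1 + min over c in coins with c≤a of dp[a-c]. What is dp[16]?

4

 a  0  1  2  3  4  5  6  7  8  9 10 11 12 13 14 15 16 17 18
dp  0  1  2  1  1  1  2  2  2  2  2  3  3  3  3  3  4  4  4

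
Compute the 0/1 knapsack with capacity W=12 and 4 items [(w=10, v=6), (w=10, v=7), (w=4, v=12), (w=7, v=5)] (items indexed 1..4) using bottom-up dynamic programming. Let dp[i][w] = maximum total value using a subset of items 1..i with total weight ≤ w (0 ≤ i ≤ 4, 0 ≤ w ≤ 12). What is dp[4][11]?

17

i\w   0   1   2   3   4   5   6   7   8   9  10  11  12
  0   0   0   0   0   0   0   0   0   0   0   0   0   0
  1   0   0   0   0   0   0   0   0   0   0   6   6   6
  2   0   0   0   0   0   0   0   0   0   0   7   7   7
  3   0   0   0   0  12  12  12  12  12  12  12  12  12
  4   0   0   0   0  12  12  12  12  12  12  12  17  17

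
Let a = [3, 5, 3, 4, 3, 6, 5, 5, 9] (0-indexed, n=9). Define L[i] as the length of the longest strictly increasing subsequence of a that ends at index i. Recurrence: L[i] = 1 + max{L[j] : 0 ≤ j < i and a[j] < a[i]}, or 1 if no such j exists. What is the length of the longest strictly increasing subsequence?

   i    0    1    2    3    4    5    6    7    8
a[i]    3    5    3    4    3    6    5    5    9
L[i]    1    2    1    2    1    3    3    3    4

4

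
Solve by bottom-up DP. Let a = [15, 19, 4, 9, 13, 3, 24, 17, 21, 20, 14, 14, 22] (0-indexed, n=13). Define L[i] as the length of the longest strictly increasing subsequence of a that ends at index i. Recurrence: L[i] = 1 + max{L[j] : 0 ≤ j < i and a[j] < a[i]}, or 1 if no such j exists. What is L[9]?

   i    0    1    2    3    4    5    6    7    8    9   10   11   12
a[i]   15   19    4    9   13    3   24   17   21   20   14   14   22
L[i]    1    2    1    2    3    1    4    4    5    5    4    4    6

5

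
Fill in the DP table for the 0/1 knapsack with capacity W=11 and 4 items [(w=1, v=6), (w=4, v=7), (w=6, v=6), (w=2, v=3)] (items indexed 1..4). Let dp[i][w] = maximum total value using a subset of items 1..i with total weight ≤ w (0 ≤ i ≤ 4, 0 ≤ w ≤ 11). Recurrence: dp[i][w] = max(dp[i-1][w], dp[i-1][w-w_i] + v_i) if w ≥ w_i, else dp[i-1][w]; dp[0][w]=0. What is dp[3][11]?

19

i\w   0   1   2   3   4   5   6   7   8   9  10  11
  0   0   0   0   0   0   0   0   0   0   0   0   0
  1   0   6   6   6   6   6   6   6   6   6   6   6
  2   0   6   6   6   7  13  13  13  13  13  13  13
  3   0   6   6   6   7  13  13  13  13  13  13  19
  4   0   6   6   9   9  13  13  16  16  16  16  19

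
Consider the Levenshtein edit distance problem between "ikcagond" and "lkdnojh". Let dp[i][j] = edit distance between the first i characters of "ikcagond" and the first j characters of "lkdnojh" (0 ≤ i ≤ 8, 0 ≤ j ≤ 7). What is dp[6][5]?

4

   ''  l  k  d  n  o  j  h
''  0  1  2  3  4  5  6  7
 i  1  1  2  3  4  5  6  7
 k  2  2  1  2  3  4  5  6
 c  3  3  2  2  3  4  5  6
 a  4  4  3  3  3  4  5  6
 g  5  5  4  4  4  4  5  6
 o  6  6  5  5  5  4  5  6
 n  7  7  6  6  5  5  5  6
 d  8  8  7  6  6  6  6  6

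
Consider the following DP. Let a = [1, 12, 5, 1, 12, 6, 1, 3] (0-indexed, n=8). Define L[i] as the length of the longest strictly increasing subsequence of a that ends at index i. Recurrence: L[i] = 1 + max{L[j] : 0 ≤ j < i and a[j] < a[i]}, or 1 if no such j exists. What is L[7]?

   i    0    1    2    3    4    5    6    7
a[i]    1   12    5    1   12    6    1    3
L[i]    1    2    2    1    3    3    1    2

2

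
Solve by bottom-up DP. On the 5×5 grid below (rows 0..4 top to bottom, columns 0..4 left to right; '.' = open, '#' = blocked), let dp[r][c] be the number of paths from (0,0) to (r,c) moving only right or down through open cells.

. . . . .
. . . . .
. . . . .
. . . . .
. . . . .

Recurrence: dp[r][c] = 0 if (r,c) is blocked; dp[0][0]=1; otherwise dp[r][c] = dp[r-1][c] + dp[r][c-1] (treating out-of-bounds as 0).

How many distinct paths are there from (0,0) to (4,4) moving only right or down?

r\c   0   1   2   3   4
  0   1   1   1   1   1
  1   1   2   3   4   5
  2   1   3   6  10  15
  3   1   4  10  20  35
  4   1   5  15  35  70

70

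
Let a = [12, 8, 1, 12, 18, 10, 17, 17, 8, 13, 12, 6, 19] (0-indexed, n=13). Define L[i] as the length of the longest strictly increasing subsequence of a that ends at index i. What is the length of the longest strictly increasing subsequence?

   i    0    1    2    3    4    5    6    7    8    9   10   11   12
a[i]   12    8    1   12   18   10   17   17    8   13   12    6   19
L[i]    1    1    1    2    3    2    3    3    2    3    3    2    4

4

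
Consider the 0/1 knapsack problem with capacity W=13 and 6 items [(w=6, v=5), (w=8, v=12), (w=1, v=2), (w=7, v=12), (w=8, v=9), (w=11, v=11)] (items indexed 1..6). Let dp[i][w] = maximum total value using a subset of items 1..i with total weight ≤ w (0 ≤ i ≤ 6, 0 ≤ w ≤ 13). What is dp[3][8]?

12

i\w   0   1   2   3   4   5   6   7   8   9  10  11  12  13
  0   0   0   0   0   0   0   0   0   0   0   0   0   0   0
  1   0   0   0   0   0   0   5   5   5   5   5   5   5   5
  2   0   0   0   0   0   0   5   5  12  12  12  12  12  12
  3   0   2   2   2   2   2   5   7  12  14  14  14  14  14
  4   0   2   2   2   2   2   5  12  14  14  14  14  14  17
  5   0   2   2   2   2   2   5  12  14  14  14  14  14  17
  6   0   2   2   2   2   2   5  12  14  14  14  14  14  17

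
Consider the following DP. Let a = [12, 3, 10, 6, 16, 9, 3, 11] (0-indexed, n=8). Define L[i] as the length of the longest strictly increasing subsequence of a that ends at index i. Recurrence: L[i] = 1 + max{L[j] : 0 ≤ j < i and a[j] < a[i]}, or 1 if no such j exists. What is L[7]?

4

   i    0    1    2    3    4    5    6    7
a[i]   12    3   10    6   16    9    3   11
L[i]    1    1    2    2    3    3    1    4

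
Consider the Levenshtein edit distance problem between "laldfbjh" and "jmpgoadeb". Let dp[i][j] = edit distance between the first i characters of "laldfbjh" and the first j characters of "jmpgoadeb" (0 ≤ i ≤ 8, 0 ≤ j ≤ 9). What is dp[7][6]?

7

   ''  j  m  p  g  o  a  d  e  b
''  0  1  2  3  4  5  6  7  8  9
 l  1  1  2  3  4  5  6  7  8  9
 a  2  2  2  3  4  5  5  6  7  8
 l  3  3  3  3  4  5  6  6  7  8
 d  4  4  4  4  4  5  6  6  7  8
 f  5  5  5  5  5  5  6  7  7  8
 b  6  6  6  6  6  6  6  7  8  7
 j  7  6  7  7  7  7  7  7  8  8
 h  8  7  7  8  8  8  8  8  8  9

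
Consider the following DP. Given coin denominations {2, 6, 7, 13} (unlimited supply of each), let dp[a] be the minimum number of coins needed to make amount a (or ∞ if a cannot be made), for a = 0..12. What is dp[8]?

 a  0  1  2  3  4  5  6  7  8  9 10 11 12
dp  0  -  1  -  2  -  1  1  2  2  3  3  2
(- denotes ∞ / unreachable)

2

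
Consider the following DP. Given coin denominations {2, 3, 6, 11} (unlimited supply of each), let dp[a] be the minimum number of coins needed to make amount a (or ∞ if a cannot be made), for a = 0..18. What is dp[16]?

3

 a  0  1  2  3  4  5  6  7  8  9 10 11 12 13 14 15 16 17 18
dp  0  -  1  1  2  2  1  3  2  2  3  1  2  2  2  3  3  2  3
(- denotes ∞ / unreachable)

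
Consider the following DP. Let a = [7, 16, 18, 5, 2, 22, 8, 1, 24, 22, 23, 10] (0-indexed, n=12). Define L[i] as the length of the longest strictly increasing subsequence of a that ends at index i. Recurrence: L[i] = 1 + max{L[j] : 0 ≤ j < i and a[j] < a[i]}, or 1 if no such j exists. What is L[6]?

   i    0    1    2    3    4    5    6    7    8    9   10   11
a[i]    7   16   18    5    2   22    8    1   24   22   23   10
L[i]    1    2    3    1    1    4    2    1    5    4    5    3

2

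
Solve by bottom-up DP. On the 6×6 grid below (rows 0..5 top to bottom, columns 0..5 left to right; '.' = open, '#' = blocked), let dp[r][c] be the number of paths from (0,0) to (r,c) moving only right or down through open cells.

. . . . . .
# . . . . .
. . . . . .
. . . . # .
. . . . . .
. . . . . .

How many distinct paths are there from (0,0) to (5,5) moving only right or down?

r\c   0   1   2   3   4   5
  0   1   1   1   1   1   1
  1   0   1   2   3   4   5
  2   0   1   3   6  10  15
  3   0   1   4  10   0  15
  4   0   1   5  15  15  30
  5   0   1   6  21  36  66

66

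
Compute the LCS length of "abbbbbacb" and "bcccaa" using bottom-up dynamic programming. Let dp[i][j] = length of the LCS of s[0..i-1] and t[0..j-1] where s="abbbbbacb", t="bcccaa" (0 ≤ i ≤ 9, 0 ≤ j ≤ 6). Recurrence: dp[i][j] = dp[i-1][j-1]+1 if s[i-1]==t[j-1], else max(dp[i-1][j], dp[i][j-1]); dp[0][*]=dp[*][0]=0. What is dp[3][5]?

   ''  b  c  c  c  a  a
''  0  0  0  0  0  0  0
 a  0  0  0  0  0  1  1
 b  0  1  1  1  1  1  1
 b  0  1  1  1  1  1  1
 b  0  1  1  1  1  1  1
 b  0  1  1  1  1  1  1
 b  0  1  1  1  1  1  1
 a  0  1  1  1  1  2  2
 c  0  1  2  2  2  2  2
 b  0  1  2  2  2  2  2

1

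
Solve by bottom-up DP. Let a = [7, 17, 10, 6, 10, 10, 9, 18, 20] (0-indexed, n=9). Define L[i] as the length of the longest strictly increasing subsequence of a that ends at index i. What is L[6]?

2

   i    0    1    2    3    4    5    6    7    8
a[i]    7   17   10    6   10   10    9   18   20
L[i]    1    2    2    1    2    2    2    3    4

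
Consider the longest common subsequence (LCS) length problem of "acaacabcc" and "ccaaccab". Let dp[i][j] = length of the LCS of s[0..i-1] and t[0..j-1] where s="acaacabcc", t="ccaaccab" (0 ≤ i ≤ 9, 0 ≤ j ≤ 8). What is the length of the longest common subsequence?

   ''  c  c  a  a  c  c  a  b
''  0  0  0  0  0  0  0  0  0
 a  0  0  0  1  1  1  1  1  1
 c  0  1  1  1  1  2  2  2  2
 a  0  1  1  2  2  2  2  3  3
 a  0  1  1  2  3  3  3  3  3
 c  0  1  2  2  3  4  4  4  4
 a  0  1  2  3  3  4  4  5  5
 b  0  1  2  3  3  4  4  5  6
 c  0  1  2  3  3  4  5  5  6
 c  0  1  2  3  3  4  5  5  6

6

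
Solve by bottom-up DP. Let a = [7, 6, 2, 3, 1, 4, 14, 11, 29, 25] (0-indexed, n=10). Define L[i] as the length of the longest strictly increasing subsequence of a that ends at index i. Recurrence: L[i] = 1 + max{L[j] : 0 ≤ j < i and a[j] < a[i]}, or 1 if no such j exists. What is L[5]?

   i    0    1    2    3    4    5    6    7    8    9
a[i]    7    6    2    3    1    4   14   11   29   25
L[i]    1    1    1    2    1    3    4    4    5    5

3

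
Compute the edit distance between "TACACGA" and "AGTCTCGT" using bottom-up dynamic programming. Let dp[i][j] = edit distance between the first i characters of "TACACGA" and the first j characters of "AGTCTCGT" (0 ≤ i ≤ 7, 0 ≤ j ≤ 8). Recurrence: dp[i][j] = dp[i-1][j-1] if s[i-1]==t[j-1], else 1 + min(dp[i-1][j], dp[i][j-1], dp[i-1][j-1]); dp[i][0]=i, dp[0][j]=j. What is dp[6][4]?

4

   ''  A  G  T  C  T  C  G  T
''  0  1  2  3  4  5  6  7  8
 T  1  1  2  2  3  4  5  6  7
 A  2  1  2  3  3  4  5  6  7
 C  3  2  2  3  3  4  4  5  6
 A  4  3  3  3  4  4  5  5  6
 C  5  4  4  4  3  4  4  5  6
 G  6  5  4  5  4  4  5  4  5
 A  7  6  5  5  5  5  5  5  5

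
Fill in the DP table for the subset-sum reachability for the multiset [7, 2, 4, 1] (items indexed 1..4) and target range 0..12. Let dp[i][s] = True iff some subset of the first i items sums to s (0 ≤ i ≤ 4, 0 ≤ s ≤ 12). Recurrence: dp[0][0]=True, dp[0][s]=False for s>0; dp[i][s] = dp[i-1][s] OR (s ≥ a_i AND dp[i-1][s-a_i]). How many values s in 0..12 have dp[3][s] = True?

i\s   0   1   2   3   4   5   6   7   8   9  10  11  12
  0   T   F   F   F   F   F   F   F   F   F   F   F   F
  1   T   F   F   F   F   F   F   T   F   F   F   F   F
  2   T   F   T   F   F   F   F   T   F   T   F   F   F
  3   T   F   T   F   T   F   T   T   F   T   F   T   F
  4   T   T   T   T   T   T   T   T   T   T   T   T   T

7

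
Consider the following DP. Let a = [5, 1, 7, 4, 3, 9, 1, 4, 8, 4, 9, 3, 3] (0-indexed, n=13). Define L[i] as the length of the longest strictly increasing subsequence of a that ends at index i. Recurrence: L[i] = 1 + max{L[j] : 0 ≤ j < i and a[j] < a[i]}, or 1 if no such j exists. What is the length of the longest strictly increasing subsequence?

5

   i    0    1    2    3    4    5    6    7    8    9   10   11   12
a[i]    5    1    7    4    3    9    1    4    8    4    9    3    3
L[i]    1    1    2    2    2    3    1    3    4    3    5    2    2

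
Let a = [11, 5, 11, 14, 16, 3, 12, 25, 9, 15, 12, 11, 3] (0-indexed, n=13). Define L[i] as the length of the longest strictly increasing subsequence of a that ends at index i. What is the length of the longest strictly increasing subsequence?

5

   i    0    1    2    3    4    5    6    7    8    9   10   11   12
a[i]   11    5   11   14   16    3   12   25    9   15   12   11    3
L[i]    1    1    2    3    4    1    3    5    2    4    3    3    1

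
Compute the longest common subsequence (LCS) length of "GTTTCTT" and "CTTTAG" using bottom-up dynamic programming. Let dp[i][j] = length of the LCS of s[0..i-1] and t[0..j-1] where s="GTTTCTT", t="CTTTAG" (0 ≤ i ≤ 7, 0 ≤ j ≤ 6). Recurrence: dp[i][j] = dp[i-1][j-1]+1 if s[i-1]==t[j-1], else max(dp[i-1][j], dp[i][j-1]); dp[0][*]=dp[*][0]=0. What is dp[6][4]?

3

   ''  C  T  T  T  A  G
''  0  0  0  0  0  0  0
 G  0  0  0  0  0  0  1
 T  0  0  1  1  1  1  1
 T  0  0  1  2  2  2  2
 T  0  0  1  2  3  3  3
 C  0  1  1  2  3  3  3
 T  0  1  2  2  3  3  3
 T  0  1  2  3  3  3  3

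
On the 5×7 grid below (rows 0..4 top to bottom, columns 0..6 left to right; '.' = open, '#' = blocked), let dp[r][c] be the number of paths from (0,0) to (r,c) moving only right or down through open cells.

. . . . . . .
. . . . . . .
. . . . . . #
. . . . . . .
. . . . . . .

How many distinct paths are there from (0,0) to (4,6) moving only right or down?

r\c   0   1   2   3   4   5   6
  0   1   1   1   1   1   1   1
  1   1   2   3   4   5   6   7
  2   1   3   6  10  15  21   0
  3   1   4  10  20  35  56  56
  4   1   5  15  35  70 126 182

182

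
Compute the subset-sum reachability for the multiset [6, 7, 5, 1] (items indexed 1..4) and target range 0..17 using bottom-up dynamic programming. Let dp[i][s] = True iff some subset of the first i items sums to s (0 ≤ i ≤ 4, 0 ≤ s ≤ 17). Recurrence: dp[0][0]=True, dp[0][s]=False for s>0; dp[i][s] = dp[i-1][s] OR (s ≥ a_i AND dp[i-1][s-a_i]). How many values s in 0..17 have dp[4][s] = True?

i\s   0   1   2   3   4   5   6   7   8   9  10  11  12  13  14  15  16  17
  0   T   F   F   F   F   F   F   F   F   F   F   F   F   F   F   F   F   F
  1   T   F   F   F   F   F   T   F   F   F   F   F   F   F   F   F   F   F
  2   T   F   F   F   F   F   T   T   F   F   F   F   F   T   F   F   F   F
  3   T   F   F   F   F   T   T   T   F   F   F   T   T   T   F   F   F   F
  4   T   T   F   F   F   T   T   T   T   F   F   T   T   T   T   F   F   F

10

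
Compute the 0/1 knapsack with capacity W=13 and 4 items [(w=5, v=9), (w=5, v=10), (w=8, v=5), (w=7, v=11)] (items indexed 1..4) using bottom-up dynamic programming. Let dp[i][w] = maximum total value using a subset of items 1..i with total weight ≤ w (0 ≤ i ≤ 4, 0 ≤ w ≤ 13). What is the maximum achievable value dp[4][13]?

21

i\w   0   1   2   3   4   5   6   7   8   9  10  11  12  13
  0   0   0   0   0   0   0   0   0   0   0   0   0   0   0
  1   0   0   0   0   0   9   9   9   9   9   9   9   9   9
  2   0   0   0   0   0  10  10  10  10  10  19  19  19  19
  3   0   0   0   0   0  10  10  10  10  10  19  19  19  19
  4   0   0   0   0   0  10  10  11  11  11  19  19  21  21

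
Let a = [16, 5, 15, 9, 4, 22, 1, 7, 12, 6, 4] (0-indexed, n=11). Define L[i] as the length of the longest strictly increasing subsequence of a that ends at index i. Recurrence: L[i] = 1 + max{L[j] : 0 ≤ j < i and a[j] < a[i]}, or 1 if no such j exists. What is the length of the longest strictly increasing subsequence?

3

   i    0    1    2    3    4    5    6    7    8    9   10
a[i]   16    5   15    9    4   22    1    7   12    6    4
L[i]    1    1    2    2    1    3    1    2    3    2    2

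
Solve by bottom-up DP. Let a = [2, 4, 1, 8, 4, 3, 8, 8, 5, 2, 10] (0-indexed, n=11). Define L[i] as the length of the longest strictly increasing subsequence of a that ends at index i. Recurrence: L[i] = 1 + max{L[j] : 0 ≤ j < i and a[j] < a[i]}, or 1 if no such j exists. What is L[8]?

3

   i    0    1    2    3    4    5    6    7    8    9   10
a[i]    2    4    1    8    4    3    8    8    5    2   10
L[i]    1    2    1    3    2    2    3    3    3    2    4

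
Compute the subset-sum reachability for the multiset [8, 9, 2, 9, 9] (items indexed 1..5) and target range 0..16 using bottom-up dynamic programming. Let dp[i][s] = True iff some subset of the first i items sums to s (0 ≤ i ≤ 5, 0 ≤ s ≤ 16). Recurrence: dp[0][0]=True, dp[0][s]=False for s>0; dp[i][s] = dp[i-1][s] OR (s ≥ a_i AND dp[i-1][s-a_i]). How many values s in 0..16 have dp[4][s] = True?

i\s   0   1   2   3   4   5   6   7   8   9  10  11  12  13  14  15  16
  0   T   F   F   F   F   F   F   F   F   F   F   F   F   F   F   F   F
  1   T   F   F   F   F   F   F   F   T   F   F   F   F   F   F   F   F
  2   T   F   F   F   F   F   F   F   T   T   F   F   F   F   F   F   F
  3   T   F   T   F   F   F   F   F   T   T   T   T   F   F   F   F   F
  4   T   F   T   F   F   F   F   F   T   T   T   T   F   F   F   F   F
  5   T   F   T   F   F   F   F   F   T   T   T   T   F   F   F   F   F

6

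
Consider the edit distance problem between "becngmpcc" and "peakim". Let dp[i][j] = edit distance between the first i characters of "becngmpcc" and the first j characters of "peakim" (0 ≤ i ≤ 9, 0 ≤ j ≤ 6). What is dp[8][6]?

   ''  p  e  a  k  i  m
''  0  1  2  3  4  5  6
 b  1  1  2  3  4  5  6
 e  2  2  1  2  3  4  5
 c  3  3  2  2  3  4  5
 n  4  4  3  3  3  4  5
 g  5  5  4  4  4  4  5
 m  6  6  5  5  5  5  4
 p  7  6  6  6  6  6  5
 c  8  7  7  7  7  7  6
 c  9  8  8  8  8  8  7

6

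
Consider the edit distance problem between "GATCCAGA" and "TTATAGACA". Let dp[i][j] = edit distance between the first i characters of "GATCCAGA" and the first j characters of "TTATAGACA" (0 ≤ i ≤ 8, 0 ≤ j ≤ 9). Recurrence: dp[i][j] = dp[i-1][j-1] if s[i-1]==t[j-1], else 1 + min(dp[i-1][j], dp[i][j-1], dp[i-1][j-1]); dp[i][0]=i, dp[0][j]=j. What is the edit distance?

5

   ''  T  T  A  T  A  G  A  C  A
''  0  1  2  3  4  5  6  7  8  9
 G  1  1  2  3  4  5  5  6  7  8
 A  2  2  2  2  3  4  5  5  6  7
 T  3  2  2  3  2  3  4  5  6  7
 C  4  3  3  3  3  3  4  5  5  6
 C  5  4  4  4  4  4  4  5  5  6
 A  6  5  5  4  5  4  5  4  5  5
 G  7  6  6  5  5  5  4  5  5  6
 A  8  7  7  6  6  5  5  4  5  5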